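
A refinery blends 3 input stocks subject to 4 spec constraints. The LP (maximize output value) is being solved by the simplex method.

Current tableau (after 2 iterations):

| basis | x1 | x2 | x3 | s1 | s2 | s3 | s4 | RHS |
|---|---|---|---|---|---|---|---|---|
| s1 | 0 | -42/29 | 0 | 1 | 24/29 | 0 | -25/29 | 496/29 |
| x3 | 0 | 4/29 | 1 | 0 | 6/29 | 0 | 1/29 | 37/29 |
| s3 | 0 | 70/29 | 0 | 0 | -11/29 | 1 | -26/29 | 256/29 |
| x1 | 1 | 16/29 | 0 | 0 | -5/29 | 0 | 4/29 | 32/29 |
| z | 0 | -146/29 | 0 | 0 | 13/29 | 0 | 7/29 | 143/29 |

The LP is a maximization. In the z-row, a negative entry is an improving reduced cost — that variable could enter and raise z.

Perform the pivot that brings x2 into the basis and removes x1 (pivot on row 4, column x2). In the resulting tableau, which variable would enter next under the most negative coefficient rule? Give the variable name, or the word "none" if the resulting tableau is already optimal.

Pivot element 16/29. New z-row = old z-row − (-146/29)·(row 4/(16/29)).
Updated z-row coefficients: x1: 73/8, x2: 0, x3: 0, s1: 0, s2: -9/8, s3: 0, s4: 3/2.
The most negative is -9/8 in column s2, so s2 would enter next.

s2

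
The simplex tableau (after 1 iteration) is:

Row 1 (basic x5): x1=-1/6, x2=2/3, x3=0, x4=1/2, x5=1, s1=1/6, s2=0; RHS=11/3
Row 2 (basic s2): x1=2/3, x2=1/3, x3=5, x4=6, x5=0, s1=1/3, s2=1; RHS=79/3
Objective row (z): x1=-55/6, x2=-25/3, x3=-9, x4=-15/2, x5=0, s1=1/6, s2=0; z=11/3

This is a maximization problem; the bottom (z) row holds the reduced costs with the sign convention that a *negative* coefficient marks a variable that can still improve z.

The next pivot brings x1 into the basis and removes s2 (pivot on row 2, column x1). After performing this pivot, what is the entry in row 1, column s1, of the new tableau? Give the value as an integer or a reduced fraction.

1/4

Pivot element is row 2, column x1: 2/3.
Normalize row 2: new (row 2, s1) = (1/3)/(2/3) = 1/2.
row 1 ← row 1 − (-1/6)·(new row 2): 1/6 − (-1/6)·(1/2) = 1/4.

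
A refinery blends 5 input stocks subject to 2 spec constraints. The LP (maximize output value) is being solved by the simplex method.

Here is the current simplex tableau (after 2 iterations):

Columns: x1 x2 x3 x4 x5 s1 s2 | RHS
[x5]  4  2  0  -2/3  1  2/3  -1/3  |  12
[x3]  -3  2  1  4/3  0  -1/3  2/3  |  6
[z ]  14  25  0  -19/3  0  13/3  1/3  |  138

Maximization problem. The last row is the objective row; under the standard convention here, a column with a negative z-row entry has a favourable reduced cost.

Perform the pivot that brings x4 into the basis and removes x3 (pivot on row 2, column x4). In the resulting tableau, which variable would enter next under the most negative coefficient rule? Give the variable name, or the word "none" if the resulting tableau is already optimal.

Pivot element 4/3. New z-row = old z-row − (-19/3)·(row 2/(4/3)).
Updated z-row coefficients: x1: -1/4, x2: 69/2, x3: 19/4, x4: 0, x5: 0, s1: 11/4, s2: 7/2.
The most negative is -1/4 in column x1, so x1 would enter next.

x1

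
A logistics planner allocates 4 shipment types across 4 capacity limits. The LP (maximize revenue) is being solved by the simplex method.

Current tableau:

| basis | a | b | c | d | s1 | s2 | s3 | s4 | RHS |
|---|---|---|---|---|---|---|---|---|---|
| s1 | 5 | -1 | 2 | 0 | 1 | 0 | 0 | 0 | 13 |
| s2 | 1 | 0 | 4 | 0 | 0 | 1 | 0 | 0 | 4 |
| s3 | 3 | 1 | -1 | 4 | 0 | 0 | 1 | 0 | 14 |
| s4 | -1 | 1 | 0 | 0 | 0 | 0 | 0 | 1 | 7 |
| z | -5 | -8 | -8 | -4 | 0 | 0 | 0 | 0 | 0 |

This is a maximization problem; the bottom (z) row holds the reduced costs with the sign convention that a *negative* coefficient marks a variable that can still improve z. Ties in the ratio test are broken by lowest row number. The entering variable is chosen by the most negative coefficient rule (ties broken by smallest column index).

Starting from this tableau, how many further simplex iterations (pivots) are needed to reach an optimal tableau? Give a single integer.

pivot: b in, s4 out → z = 56
pivot: a in, s3 out → z = 315/4
pivot: c in, s2 out → z = 1440/17
No improving column remains; optimal.

3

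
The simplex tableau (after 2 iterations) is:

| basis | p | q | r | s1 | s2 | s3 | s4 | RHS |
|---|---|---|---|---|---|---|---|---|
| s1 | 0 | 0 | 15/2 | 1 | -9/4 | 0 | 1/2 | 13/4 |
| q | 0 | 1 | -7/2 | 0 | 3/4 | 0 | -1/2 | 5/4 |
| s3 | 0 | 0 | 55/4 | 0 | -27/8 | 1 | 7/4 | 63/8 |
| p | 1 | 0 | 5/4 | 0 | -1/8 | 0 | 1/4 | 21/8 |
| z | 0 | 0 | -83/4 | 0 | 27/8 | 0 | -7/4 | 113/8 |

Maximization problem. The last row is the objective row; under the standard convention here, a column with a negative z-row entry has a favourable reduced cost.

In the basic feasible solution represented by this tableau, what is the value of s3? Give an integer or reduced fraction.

s3 is basic (row 3); its value is the RHS of that row: 63/8.

63/8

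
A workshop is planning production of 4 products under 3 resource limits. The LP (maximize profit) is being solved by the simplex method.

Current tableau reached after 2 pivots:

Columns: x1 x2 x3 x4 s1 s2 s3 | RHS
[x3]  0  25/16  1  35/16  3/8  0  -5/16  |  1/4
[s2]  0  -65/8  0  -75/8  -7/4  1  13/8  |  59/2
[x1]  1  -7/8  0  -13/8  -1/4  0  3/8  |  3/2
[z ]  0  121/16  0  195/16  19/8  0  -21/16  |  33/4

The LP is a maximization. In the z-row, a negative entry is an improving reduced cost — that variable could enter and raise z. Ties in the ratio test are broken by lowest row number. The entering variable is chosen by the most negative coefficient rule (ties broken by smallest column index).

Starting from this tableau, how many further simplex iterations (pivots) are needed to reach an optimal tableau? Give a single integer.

pivot: s3 in, x1 out → z = 27/2
No improving column remains; optimal.

1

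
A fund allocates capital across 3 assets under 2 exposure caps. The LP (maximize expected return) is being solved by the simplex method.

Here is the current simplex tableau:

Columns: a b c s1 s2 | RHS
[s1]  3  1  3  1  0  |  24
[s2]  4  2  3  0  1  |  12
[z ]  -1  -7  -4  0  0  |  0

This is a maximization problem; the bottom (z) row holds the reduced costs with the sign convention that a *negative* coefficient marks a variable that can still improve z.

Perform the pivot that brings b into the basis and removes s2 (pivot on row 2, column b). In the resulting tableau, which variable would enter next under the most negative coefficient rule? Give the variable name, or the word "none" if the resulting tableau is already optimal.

Pivot element 2. New z-row = old z-row − (-7)·(row 2/2).
Updated z-row coefficients: a: 13, b: 0, c: 13/2, s1: 0, s2: 7/2.
No coefficient is strictly negative; the tableau after this pivot is optimal.

none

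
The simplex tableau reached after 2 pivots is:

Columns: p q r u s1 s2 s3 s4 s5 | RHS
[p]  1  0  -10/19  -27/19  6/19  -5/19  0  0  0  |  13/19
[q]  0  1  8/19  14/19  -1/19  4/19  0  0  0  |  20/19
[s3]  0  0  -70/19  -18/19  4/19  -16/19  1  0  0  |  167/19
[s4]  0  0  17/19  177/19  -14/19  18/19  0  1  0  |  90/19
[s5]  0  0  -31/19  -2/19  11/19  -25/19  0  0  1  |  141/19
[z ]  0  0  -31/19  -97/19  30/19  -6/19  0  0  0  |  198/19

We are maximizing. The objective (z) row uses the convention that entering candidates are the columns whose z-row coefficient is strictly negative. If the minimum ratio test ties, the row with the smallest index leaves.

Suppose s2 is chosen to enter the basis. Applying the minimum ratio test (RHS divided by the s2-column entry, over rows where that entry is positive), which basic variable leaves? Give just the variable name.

q

Ratios: row 1 (p): entry -5/19 ≤ 0, skip; row 2 (q): (20/19)/(4/19) = 5; row 3 (s3): entry -16/19 ≤ 0, skip; row 4 (s4): (90/19)/(18/19) = 5; row 5 (s5): entry -25/19 ≤ 0, skip.
Minimum ratio 5 is in the q row, so q leaves.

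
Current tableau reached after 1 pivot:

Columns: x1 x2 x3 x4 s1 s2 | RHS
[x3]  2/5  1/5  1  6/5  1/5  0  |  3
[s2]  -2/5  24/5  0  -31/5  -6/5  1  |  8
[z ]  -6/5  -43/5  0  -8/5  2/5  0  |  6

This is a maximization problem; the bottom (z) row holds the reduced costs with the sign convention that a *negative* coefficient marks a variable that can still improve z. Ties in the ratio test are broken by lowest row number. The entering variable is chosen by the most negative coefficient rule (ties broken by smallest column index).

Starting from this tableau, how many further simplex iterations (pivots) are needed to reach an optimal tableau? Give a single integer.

2

pivot: x2 in, s2 out → z = 61/3
pivot: x4 in, x3 out → z = 305/7
No improving column remains; optimal.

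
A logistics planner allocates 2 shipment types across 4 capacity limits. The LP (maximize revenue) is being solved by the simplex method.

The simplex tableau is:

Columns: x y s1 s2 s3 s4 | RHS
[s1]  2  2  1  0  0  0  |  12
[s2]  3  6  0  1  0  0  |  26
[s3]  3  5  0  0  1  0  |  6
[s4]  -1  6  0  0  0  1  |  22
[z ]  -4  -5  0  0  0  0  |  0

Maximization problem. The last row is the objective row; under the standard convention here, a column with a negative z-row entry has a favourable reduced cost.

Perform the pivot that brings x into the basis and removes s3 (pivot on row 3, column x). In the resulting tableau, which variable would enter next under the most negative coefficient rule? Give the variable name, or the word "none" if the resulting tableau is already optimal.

none

Pivot element 3. New z-row = old z-row − (-4)·(row 3/3).
Updated z-row coefficients: x: 0, y: 5/3, s1: 0, s2: 0, s3: 4/3, s4: 0.
No coefficient is strictly negative; the tableau after this pivot is optimal.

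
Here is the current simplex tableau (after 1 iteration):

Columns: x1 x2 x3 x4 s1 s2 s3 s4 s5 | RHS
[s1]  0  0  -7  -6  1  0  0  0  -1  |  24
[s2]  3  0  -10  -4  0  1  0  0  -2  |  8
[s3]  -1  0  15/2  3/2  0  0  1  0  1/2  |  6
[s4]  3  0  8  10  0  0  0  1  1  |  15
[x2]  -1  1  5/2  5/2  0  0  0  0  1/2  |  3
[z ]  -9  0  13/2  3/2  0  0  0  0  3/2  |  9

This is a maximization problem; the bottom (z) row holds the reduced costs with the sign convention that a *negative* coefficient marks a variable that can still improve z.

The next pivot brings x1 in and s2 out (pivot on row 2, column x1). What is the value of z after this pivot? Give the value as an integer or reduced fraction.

Minimum ratio for x1: 8/3 = 8/3.
z changes by −(z-row coeff of x1)·ratio = −(-9)·(8/3) = 24.
New z = 9 + 24 = 33.

33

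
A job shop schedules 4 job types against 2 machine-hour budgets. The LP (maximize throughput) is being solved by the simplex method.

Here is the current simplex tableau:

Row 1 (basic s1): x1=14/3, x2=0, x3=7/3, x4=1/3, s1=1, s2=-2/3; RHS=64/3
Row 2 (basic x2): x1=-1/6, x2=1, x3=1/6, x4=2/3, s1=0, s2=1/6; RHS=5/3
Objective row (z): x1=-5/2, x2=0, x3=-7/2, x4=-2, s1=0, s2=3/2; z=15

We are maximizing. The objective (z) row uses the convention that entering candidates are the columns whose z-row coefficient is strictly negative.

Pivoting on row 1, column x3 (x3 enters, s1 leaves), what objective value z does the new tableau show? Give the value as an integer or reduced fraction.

47

Minimum ratio for x3: (64/3)/(7/3) = 64/7.
z changes by −(z-row coeff of x3)·ratio = −(-7/2)·(64/7) = 32.
New z = 15 + 32 = 47.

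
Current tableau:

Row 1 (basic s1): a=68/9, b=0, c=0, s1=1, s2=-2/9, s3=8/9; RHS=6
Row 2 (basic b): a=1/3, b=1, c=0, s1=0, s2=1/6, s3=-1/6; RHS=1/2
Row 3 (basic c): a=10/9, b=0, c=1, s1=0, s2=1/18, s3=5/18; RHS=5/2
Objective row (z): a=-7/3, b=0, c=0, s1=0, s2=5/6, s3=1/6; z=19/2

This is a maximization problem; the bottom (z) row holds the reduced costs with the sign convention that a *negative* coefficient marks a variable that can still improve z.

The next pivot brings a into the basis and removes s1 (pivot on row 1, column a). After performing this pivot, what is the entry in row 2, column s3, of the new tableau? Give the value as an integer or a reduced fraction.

-7/34

Pivot element is row 1, column a: 68/9.
Normalize row 1: new (row 1, s3) = (8/9)/(68/9) = 2/17.
row 2 ← row 2 − (1/3)·(new row 1): -1/6 − (1/3)·(2/17) = -7/34.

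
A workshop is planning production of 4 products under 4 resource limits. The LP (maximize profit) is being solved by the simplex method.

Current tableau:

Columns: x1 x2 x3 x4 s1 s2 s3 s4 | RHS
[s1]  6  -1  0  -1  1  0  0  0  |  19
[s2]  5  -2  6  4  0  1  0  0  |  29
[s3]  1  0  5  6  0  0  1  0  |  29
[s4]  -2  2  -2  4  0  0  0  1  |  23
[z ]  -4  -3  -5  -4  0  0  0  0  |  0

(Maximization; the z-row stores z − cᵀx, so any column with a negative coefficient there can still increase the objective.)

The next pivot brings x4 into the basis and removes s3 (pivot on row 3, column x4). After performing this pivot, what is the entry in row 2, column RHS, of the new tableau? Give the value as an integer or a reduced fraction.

29/3

Pivot element is row 3, column x4: 6.
Normalize row 3: new (row 3, RHS) = 29/6 = 29/6.
row 2 ← row 2 − 4·(new row 3): 29 − 4·(29/6) = 29/3.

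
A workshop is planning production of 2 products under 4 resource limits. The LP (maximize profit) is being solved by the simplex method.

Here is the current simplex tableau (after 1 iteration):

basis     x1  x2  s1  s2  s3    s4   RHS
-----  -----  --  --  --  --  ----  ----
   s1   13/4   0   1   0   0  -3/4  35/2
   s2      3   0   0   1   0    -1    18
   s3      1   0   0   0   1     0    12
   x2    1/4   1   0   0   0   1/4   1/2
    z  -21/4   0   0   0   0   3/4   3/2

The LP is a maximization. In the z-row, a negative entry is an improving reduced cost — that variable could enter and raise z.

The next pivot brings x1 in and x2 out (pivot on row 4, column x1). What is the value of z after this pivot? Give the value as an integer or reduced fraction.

Minimum ratio for x1: (1/2)/(1/4) = 2.
z changes by −(z-row coeff of x1)·ratio = −(-21/4)·2 = 21/2.
New z = 3/2 + (21/2) = 12.

12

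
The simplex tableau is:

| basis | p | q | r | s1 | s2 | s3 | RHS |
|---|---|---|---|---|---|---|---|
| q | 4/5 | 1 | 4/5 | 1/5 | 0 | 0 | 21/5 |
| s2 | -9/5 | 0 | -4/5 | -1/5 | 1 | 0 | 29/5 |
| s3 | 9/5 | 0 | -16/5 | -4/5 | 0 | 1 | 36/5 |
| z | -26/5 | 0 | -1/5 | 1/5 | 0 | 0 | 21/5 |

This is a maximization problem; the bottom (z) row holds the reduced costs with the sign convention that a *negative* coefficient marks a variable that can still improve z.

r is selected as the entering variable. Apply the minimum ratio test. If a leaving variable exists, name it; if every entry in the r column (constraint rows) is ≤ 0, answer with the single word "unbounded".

Ratios: row 1 (q): (21/5)/(4/5) = 21/4; row 2 (s2): entry -4/5 ≤ 0, skip; row 3 (s3): entry -16/5 ≤ 0, skip.
Minimum ratio is in the q row, so q leaves.

q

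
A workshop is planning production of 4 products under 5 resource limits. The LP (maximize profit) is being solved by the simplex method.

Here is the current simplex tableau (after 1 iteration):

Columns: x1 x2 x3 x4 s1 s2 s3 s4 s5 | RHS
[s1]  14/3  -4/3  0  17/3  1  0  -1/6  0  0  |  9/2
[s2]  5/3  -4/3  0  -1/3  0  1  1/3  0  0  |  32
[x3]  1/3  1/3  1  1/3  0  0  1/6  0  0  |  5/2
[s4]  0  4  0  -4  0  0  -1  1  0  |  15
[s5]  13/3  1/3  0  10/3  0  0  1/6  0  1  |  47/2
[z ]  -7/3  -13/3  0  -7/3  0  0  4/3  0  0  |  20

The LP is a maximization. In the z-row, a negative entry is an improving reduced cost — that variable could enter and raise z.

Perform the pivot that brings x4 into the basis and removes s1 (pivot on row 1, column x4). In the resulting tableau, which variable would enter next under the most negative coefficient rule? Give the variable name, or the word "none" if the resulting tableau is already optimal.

Pivot element 17/3. New z-row = old z-row − (-7/3)·(row 1/(17/3)).
Updated z-row coefficients: x1: -7/17, x2: -83/17, x3: 0, x4: 0, s1: 7/17, s2: 0, s3: 43/34, s4: 0, s5: 0.
The most negative is -83/17 in column x2, so x2 would enter next.

x2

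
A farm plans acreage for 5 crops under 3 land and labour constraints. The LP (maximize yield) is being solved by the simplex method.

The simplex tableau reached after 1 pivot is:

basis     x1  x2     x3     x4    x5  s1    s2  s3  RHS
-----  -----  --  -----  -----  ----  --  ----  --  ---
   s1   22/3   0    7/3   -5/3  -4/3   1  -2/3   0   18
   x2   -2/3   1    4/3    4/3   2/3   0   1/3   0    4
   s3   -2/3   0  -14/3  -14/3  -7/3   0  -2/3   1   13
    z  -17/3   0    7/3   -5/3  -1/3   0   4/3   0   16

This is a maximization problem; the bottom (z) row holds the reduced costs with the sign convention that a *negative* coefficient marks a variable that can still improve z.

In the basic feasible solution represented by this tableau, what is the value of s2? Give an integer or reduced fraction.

0

s2 is nonbasic (not in the basis column), so its value in the current BFS is 0.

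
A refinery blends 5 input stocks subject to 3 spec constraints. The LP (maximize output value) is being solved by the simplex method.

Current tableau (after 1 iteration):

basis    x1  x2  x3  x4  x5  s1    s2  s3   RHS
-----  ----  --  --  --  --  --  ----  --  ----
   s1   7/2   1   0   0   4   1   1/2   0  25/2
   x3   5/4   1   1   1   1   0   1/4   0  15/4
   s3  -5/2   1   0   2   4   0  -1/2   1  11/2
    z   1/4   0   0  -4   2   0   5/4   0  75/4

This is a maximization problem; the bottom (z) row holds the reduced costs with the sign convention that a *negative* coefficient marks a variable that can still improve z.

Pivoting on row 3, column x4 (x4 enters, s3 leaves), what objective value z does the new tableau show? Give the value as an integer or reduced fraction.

119/4

Minimum ratio for x4: (11/2)/2 = 11/4.
z changes by −(z-row coeff of x4)·ratio = −(-4)·(11/4) = 11.
New z = 75/4 + 11 = 119/4.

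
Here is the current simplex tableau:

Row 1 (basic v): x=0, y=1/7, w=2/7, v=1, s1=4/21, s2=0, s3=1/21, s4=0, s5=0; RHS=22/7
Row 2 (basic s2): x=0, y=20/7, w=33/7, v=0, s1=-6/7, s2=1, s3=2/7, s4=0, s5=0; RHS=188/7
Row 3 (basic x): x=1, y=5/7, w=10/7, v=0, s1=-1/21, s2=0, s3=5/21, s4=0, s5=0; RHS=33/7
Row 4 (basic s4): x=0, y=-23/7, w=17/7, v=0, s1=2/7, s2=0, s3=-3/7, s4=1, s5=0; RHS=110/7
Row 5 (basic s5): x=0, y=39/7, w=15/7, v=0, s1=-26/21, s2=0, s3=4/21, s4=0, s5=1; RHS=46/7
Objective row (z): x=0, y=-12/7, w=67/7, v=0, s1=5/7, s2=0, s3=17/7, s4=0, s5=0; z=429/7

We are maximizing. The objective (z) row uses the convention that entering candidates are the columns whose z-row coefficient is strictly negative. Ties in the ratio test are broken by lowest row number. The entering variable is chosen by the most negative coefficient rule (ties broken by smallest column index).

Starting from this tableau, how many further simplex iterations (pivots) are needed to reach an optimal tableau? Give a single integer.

1

pivot: y in, s5 out → z = 823/13
No improving column remains; optimal.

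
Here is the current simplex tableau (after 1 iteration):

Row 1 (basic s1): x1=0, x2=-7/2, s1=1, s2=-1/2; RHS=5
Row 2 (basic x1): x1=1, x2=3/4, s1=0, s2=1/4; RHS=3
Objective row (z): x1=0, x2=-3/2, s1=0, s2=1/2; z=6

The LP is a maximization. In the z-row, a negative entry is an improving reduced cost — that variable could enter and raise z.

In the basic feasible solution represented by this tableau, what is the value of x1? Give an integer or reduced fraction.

x1 is basic (row 2); its value is the RHS of that row: 3.

3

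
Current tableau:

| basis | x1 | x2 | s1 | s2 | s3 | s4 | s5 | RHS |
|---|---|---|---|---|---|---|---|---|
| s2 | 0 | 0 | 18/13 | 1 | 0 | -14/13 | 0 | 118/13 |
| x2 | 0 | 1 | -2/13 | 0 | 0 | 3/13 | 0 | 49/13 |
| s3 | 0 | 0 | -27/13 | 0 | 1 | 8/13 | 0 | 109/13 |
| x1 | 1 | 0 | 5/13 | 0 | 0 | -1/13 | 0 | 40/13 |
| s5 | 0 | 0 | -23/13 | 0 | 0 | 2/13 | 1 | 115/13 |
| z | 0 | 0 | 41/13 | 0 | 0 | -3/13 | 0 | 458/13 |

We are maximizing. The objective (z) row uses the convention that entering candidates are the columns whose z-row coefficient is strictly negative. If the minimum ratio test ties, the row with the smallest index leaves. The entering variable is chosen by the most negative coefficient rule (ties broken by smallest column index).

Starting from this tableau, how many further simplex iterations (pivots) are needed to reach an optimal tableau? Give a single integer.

pivot: s4 in, s3 out → z = 307/8
No improving column remains; optimal.

1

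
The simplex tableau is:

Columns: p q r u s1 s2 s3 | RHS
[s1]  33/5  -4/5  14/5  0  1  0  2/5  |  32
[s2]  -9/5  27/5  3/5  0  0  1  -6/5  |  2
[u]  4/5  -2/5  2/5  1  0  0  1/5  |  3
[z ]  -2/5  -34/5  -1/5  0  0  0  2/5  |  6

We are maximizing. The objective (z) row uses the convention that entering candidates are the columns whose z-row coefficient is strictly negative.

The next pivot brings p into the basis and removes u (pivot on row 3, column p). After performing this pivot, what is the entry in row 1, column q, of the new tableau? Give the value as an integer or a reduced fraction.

5/2

Pivot element is row 3, column p: 4/5.
Normalize row 3: new (row 3, q) = (-2/5)/(4/5) = -1/2.
row 1 ← row 1 − (33/5)·(new row 3): -4/5 − (33/5)·(-1/2) = 5/2.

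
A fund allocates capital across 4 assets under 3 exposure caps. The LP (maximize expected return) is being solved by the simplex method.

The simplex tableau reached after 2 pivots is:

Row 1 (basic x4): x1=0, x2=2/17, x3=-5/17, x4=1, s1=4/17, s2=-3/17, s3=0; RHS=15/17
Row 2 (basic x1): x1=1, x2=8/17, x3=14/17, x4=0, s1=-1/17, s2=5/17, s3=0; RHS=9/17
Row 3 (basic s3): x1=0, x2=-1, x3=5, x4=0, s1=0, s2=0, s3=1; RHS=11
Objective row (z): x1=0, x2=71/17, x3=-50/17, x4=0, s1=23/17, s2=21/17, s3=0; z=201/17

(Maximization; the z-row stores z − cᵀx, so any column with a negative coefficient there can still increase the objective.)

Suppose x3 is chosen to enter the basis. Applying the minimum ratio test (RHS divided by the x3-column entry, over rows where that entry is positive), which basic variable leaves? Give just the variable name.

Ratios: row 1 (x4): entry -5/17 ≤ 0, skip; row 2 (x1): (9/17)/(14/17) = 9/14; row 3 (s3): 11/5 = 11/5.
Minimum ratio 9/14 is in the x1 row, so x1 leaves.

x1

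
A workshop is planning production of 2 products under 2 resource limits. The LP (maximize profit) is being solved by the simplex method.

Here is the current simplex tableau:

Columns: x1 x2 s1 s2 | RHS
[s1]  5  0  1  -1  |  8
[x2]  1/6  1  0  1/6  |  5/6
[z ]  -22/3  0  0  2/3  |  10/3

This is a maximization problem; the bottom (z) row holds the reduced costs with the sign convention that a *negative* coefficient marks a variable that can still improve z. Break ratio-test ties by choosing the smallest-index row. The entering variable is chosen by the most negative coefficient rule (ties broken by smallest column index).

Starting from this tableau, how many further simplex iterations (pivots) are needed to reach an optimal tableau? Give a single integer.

pivot: x1 in, s1 out → z = 226/15
pivot: s2 in, x2 out → z = 52/3
No improving column remains; optimal.

2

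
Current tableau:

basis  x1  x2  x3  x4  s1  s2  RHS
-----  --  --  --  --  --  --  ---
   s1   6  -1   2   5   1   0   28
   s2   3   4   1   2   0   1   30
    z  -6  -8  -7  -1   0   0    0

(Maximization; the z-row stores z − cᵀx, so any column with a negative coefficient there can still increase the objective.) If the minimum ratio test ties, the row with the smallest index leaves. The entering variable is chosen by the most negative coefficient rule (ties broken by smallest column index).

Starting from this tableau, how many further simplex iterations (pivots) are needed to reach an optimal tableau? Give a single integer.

pivot: x2 in, s2 out → z = 60
pivot: x3 in, s1 out → z = 1250/9
No improving column remains; optimal.

2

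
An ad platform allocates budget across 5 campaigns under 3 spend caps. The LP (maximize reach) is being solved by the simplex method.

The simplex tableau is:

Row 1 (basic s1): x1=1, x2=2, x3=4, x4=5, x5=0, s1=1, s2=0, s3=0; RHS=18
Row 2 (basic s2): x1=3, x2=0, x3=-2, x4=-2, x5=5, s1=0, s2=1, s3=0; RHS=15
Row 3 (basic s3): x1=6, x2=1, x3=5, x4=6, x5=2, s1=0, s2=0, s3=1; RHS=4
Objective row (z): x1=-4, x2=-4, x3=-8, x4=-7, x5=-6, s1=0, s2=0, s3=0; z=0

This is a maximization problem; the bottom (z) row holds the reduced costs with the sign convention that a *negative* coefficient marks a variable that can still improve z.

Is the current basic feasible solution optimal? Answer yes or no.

no

Column x1 has objective-row coefficient -4, which is negative; an improving pivot exists, so not yet optimal.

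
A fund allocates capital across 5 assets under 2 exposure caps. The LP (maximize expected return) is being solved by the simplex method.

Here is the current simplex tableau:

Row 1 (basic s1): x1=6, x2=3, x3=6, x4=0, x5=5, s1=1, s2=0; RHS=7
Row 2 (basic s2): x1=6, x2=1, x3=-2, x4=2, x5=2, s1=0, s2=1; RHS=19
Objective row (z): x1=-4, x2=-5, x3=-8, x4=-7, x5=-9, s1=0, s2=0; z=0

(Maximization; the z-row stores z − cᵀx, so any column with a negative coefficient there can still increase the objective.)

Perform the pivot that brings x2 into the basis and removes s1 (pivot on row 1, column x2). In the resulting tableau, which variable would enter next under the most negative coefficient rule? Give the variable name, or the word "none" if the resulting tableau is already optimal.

x4

Pivot element 3. New z-row = old z-row − (-5)·(row 1/3).
Updated z-row coefficients: x1: 6, x2: 0, x3: 2, x4: -7, x5: -2/3, s1: 5/3, s2: 0.
The most negative is -7 in column x4, so x4 would enter next.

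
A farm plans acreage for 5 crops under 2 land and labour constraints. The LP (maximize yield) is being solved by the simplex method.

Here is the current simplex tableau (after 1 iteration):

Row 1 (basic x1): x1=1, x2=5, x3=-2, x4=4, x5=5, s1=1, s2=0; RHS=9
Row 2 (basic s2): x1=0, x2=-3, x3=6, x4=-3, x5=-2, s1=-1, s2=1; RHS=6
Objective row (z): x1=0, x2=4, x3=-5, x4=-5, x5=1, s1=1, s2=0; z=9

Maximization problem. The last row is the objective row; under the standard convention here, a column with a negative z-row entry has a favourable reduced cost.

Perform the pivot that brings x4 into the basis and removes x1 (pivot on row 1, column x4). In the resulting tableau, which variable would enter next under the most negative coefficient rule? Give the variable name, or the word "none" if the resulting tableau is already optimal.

Pivot element 4. New z-row = old z-row − (-5)·(row 1/4).
Updated z-row coefficients: x1: 5/4, x2: 41/4, x3: -15/2, x4: 0, x5: 29/4, s1: 9/4, s2: 0.
The most negative is -15/2 in column x3, so x3 would enter next.

x3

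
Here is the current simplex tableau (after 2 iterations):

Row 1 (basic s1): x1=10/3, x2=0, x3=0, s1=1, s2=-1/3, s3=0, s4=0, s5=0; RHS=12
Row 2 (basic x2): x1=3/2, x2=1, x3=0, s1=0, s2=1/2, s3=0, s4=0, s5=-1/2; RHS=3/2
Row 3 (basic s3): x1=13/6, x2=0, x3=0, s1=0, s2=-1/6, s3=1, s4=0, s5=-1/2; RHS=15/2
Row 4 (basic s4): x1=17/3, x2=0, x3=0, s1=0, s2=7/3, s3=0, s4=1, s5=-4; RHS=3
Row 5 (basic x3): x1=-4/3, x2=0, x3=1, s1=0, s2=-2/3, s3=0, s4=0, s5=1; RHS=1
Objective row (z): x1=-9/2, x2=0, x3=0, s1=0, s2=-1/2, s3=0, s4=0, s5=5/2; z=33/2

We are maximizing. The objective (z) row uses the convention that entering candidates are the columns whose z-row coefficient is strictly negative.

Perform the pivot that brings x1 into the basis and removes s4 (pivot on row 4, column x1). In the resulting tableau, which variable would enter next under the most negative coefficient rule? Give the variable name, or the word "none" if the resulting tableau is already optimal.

Pivot element 17/3. New z-row = old z-row − (-9/2)·(row 4/(17/3)).
Updated z-row coefficients: x1: 0, x2: 0, x3: 0, s1: 0, s2: 23/17, s3: 0, s4: 27/34, s5: -23/34.
The most negative is -23/34 in column s5, so s5 would enter next.

s5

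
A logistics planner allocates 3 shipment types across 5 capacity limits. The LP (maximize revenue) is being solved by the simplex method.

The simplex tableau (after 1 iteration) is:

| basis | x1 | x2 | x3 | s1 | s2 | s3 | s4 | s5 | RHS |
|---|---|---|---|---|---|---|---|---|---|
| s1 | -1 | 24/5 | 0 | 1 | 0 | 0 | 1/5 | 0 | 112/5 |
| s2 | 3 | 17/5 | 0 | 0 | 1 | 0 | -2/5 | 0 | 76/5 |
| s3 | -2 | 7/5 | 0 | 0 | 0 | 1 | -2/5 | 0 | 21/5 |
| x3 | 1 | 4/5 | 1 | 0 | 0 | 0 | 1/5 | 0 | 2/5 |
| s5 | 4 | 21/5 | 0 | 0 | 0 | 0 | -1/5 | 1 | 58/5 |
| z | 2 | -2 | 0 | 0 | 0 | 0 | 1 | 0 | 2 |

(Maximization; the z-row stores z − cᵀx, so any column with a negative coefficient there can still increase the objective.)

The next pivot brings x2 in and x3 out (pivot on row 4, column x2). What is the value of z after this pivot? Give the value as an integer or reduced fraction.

3

Minimum ratio for x2: (2/5)/(4/5) = 1/2.
z changes by −(z-row coeff of x2)·ratio = −(-2)·(1/2) = 1.
New z = 2 + 1 = 3.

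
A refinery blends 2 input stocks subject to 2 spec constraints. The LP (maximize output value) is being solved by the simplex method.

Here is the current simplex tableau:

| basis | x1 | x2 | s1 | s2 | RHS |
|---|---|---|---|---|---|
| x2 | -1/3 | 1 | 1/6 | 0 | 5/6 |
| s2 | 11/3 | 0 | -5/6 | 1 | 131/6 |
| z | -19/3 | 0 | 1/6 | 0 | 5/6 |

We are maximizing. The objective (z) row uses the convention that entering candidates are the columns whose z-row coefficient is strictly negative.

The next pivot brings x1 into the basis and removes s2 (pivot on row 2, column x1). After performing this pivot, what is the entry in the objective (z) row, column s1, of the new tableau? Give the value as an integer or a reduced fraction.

Pivot element is row 2, column x1: 11/3.
Normalize row 2: new (row 2, s1) = (-5/6)/(11/3) = -5/22.
z-row ← z-row − (-19/3)·(new row 2): 1/6 − (-19/3)·(-5/22) = -14/11.

-14/11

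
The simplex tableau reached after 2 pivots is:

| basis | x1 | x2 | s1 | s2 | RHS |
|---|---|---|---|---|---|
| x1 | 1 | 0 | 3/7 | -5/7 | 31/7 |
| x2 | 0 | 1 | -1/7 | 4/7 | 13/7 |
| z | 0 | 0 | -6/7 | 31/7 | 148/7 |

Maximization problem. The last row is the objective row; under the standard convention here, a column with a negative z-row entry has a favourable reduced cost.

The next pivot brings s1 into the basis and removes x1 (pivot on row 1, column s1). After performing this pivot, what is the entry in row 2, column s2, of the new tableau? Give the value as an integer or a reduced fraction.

1/3

Pivot element is row 1, column s1: 3/7.
Normalize row 1: new (row 1, s2) = (-5/7)/(3/7) = -5/3.
row 2 ← row 2 − (-1/7)·(new row 1): 4/7 − (-1/7)·(-5/3) = 1/3.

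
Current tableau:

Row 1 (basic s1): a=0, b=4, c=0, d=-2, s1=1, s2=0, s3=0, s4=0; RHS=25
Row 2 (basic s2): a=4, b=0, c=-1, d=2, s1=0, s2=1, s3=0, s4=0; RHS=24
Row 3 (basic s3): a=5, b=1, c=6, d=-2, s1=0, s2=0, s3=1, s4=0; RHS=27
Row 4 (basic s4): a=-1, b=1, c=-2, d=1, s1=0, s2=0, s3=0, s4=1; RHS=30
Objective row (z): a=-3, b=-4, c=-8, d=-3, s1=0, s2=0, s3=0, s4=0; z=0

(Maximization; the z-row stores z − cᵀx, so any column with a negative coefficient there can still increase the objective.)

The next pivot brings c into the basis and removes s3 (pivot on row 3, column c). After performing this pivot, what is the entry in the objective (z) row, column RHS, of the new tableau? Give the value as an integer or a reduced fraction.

36

Pivot element is row 3, column c: 6.
Normalize row 3: new (row 3, RHS) = 27/6 = 9/2.
z-row ← z-row − (-8)·(new row 3): 0 − (-8)·(9/2) = 36.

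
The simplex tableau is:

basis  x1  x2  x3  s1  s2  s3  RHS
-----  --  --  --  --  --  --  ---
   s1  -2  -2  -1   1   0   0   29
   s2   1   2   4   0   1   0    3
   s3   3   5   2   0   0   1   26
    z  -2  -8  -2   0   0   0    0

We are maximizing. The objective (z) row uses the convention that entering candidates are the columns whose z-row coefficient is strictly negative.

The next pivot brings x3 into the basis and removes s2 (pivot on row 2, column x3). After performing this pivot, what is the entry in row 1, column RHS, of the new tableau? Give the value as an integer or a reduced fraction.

119/4

Pivot element is row 2, column x3: 4.
Normalize row 2: new (row 2, RHS) = 3/4 = 3/4.
row 1 ← row 1 − (-1)·(new row 2): 29 − (-1)·(3/4) = 119/4.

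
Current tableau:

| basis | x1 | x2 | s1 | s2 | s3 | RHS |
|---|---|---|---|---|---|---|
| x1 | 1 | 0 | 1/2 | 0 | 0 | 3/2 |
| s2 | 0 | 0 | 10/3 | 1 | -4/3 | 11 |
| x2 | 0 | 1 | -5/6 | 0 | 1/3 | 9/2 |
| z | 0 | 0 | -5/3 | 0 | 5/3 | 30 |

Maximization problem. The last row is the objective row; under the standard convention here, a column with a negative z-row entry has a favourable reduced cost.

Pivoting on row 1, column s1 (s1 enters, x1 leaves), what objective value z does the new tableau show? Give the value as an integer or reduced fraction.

Minimum ratio for s1: (3/2)/(1/2) = 3.
z changes by −(z-row coeff of s1)·ratio = −(-5/3)·3 = 5.
New z = 30 + 5 = 35.

35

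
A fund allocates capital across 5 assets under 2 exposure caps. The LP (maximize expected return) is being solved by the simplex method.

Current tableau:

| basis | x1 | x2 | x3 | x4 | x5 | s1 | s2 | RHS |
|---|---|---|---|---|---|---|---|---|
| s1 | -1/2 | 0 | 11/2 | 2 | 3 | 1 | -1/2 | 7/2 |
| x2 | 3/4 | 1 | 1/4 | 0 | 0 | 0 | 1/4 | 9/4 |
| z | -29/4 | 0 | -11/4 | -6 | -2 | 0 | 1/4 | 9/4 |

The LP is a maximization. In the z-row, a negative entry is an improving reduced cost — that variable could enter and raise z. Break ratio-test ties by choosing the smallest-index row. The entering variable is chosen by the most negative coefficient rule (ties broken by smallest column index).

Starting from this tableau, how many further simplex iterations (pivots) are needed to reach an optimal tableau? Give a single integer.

2

pivot: x1 in, x2 out → z = 24
pivot: x4 in, s1 out → z = 39
No improving column remains; optimal.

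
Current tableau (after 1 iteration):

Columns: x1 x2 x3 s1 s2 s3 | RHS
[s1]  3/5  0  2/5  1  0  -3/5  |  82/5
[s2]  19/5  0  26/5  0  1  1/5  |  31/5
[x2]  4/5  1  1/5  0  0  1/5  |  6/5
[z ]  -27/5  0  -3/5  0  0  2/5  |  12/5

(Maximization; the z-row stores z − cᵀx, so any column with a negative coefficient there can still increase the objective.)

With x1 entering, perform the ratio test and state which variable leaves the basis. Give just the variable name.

x2

Ratios: row 1 (s1): (82/5)/(3/5) = 82/3; row 2 (s2): (31/5)/(19/5) = 31/19; row 3 (x2): (6/5)/(4/5) = 3/2.
Minimum ratio 3/2 is in the x2 row, so x2 leaves.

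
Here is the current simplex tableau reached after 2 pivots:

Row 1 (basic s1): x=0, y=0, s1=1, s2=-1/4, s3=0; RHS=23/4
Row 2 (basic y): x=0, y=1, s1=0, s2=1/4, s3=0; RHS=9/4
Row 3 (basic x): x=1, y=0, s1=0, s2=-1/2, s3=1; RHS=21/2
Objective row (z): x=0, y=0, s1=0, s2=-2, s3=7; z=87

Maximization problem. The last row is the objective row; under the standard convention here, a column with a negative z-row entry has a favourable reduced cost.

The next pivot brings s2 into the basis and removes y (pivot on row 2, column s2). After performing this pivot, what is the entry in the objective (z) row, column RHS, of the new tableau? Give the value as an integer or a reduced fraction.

Pivot element is row 2, column s2: 1/4.
Normalize row 2: new (row 2, RHS) = (9/4)/(1/4) = 9.
z-row ← z-row − (-2)·(new row 2): 87 − (-2)·9 = 105.

105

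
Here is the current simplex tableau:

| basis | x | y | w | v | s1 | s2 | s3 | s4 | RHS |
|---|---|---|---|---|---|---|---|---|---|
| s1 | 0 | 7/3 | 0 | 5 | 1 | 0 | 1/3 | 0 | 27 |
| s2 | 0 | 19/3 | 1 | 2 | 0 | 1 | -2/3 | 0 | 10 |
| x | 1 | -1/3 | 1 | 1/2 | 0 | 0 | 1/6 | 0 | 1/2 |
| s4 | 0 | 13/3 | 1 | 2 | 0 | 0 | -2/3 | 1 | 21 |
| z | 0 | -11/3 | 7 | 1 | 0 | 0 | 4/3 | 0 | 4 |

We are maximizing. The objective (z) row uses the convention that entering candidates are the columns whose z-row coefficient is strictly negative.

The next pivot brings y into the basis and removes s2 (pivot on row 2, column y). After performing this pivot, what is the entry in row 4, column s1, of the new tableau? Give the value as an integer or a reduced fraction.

0

Pivot element is row 2, column y: 19/3.
Normalize row 2: new (row 2, s1) = 0/(19/3) = 0.
row 4 ← row 4 − (13/3)·(new row 2): 0 − (13/3)·0 = 0.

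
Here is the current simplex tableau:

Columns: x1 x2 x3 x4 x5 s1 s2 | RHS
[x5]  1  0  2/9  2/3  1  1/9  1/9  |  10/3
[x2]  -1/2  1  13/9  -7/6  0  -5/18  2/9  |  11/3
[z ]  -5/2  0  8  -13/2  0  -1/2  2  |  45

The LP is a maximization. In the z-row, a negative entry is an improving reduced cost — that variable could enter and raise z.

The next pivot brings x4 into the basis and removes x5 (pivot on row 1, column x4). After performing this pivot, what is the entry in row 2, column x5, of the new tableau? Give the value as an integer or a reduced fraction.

Pivot element is row 1, column x4: 2/3.
Normalize row 1: new (row 1, x5) = 1/(2/3) = 3/2.
row 2 ← row 2 − (-7/6)·(new row 1): 0 − (-7/6)·(3/2) = 7/4.

7/4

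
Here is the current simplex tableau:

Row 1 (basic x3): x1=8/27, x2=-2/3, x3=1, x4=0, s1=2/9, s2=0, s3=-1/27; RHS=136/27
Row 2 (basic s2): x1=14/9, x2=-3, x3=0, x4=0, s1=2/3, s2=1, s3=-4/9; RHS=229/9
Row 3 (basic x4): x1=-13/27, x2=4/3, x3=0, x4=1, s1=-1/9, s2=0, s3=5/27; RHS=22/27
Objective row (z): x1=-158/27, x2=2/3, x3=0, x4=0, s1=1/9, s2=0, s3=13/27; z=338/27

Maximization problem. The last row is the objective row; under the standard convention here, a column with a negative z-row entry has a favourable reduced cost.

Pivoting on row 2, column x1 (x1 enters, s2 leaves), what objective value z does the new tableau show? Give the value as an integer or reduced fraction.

2273/21

Minimum ratio for x1: (229/9)/(14/9) = 229/14.
z changes by −(z-row coeff of x1)·ratio = −(-158/27)·(229/14) = 18091/189.
New z = 338/27 + (18091/189) = 2273/21.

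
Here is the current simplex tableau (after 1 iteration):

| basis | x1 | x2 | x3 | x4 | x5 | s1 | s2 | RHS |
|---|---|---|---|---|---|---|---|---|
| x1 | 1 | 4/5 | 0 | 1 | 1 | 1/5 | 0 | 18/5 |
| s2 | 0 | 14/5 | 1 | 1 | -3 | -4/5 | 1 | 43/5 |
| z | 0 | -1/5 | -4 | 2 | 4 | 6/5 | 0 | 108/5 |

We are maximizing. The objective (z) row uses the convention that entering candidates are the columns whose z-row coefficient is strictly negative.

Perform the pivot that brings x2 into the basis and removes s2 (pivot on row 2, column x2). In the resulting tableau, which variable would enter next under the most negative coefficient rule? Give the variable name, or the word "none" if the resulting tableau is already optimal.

Pivot element 14/5. New z-row = old z-row − (-1/5)·(row 2/(14/5)).
Updated z-row coefficients: x1: 0, x2: 0, x3: -55/14, x4: 29/14, x5: 53/14, s1: 8/7, s2: 1/14.
The most negative is -55/14 in column x3, so x3 would enter next.

x3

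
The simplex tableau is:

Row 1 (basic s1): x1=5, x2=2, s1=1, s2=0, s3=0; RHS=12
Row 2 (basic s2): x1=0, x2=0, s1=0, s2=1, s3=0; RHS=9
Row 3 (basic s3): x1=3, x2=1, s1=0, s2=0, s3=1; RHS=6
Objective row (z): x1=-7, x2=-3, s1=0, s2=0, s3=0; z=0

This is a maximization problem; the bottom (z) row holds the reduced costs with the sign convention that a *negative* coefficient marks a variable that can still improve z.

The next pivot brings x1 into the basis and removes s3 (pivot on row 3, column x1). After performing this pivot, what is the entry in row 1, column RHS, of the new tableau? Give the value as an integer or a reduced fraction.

Pivot element is row 3, column x1: 3.
Normalize row 3: new (row 3, RHS) = 6/3 = 2.
row 1 ← row 1 − 5·(new row 3): 12 − 5·2 = 2.

2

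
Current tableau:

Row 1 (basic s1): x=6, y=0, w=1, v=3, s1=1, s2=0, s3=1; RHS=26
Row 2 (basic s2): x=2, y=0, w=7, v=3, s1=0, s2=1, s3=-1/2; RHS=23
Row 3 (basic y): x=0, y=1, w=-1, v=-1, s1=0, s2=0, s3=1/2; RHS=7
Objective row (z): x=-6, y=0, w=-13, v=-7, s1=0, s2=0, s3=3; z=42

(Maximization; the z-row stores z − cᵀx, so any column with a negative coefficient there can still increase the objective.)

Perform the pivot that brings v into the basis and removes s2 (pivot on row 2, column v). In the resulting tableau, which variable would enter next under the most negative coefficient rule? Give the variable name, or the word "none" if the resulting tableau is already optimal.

x

Pivot element 3. New z-row = old z-row − (-7)·(row 2/3).
Updated z-row coefficients: x: -4/3, y: 0, w: 10/3, v: 0, s1: 0, s2: 7/3, s3: 11/6.
The most negative is -4/3 in column x, so x would enter next.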